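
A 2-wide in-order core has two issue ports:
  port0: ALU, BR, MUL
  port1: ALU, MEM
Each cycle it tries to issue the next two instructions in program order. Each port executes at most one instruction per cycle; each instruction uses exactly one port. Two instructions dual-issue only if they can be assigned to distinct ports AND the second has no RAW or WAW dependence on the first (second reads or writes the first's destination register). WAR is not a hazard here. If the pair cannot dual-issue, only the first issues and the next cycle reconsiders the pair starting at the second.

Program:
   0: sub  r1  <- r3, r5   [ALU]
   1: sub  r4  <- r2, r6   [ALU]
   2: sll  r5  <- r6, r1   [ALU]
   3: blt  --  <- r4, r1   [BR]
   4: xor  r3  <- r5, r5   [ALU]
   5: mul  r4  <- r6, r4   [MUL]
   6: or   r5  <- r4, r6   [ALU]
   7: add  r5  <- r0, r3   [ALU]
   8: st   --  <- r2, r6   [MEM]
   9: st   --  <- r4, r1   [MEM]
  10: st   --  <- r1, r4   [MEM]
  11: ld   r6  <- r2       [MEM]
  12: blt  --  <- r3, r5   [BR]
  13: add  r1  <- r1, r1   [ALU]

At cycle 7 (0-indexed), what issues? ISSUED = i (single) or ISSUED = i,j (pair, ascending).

ISSUED = 11,12

  cy0 -> i0/i1 (sub;sub) 2-wide
  cy1 -> i2/i3 (sll;blt) 2-wide
  cy2 -> i4/i5 (xor;mul) 2-wide
  cy3 -> i6 (or) WAW r5
  cy4 -> i7/i8 (add;st) 2-wide
  cy5 -> i9 (st) no-port MEM/MEM
  cy6 -> i10 (st) no-port MEM/MEM
  cy7 -> i11/i12 (ld;blt) 2-wide
  cy8 -> i13 (add) tail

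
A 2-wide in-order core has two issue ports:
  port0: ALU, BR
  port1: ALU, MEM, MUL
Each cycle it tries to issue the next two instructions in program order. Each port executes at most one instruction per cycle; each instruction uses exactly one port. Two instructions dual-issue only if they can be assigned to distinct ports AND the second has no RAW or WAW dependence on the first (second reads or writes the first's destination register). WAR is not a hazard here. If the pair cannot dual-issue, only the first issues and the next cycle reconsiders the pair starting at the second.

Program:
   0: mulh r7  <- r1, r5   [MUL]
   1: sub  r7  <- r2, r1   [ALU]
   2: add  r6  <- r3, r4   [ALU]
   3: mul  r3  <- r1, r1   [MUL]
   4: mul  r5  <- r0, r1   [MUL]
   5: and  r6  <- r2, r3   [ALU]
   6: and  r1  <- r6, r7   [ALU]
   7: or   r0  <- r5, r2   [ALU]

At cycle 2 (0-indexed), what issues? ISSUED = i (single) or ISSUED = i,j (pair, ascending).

0. mulh @i0  | WAW r7
1. sub add @i1&i2  | dual
2. mul @i3  | no-port MUL/MUL
3. mul and @i4&i5  | dual
4. and or @i6&i7  | dual

ISSUED = 3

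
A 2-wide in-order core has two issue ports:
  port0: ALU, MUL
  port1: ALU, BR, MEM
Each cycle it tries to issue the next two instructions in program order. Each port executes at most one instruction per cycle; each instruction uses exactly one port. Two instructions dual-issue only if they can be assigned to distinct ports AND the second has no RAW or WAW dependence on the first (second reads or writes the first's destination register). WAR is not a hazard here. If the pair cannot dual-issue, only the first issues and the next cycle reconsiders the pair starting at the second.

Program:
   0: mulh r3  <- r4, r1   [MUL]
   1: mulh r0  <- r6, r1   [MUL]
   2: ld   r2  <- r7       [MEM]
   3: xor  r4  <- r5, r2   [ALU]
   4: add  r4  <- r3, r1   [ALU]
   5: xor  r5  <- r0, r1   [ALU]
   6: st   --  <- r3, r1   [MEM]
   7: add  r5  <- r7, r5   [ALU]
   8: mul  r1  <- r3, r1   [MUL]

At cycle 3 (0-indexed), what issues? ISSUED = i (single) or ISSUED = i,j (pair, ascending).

c0: i0 mulh.MUL  no-port MUL/MUL
c1: i1/i2 mulh.MUL;ld.MEM  pair
c2: i3 xor.ALU  WAW r4
c3: i4/i5 add.ALU;xor.ALU  pair
c4: i6/i7 st.MEM;add.ALU  pair
c5: i8 mul.MUL  tail

ISSUED = 4,5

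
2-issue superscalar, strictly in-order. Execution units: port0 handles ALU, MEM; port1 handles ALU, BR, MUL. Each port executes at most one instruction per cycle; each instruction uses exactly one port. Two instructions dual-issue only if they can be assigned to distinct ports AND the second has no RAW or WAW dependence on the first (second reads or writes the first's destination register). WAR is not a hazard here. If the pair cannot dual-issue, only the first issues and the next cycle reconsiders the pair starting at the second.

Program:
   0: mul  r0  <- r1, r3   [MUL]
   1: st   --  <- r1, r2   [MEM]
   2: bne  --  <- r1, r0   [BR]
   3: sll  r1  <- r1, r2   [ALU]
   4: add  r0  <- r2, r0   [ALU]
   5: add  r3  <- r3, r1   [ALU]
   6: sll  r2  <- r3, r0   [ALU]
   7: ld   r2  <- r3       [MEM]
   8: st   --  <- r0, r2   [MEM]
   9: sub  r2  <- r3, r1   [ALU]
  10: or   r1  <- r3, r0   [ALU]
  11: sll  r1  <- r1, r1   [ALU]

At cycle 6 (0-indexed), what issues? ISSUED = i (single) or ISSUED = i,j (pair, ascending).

  cy0 -> i0/i1 (mul.MUL;st.MEM) dual
  cy1 -> i2/i3 (bne.BR;sll.ALU) dual
  cy2 -> i4/i5 (add.ALU;add.ALU) dual
  cy3 -> i6 (sll.ALU) WAW r2
  cy4 -> i7 (ld.MEM) no-port MEM/MEM
  cy5 -> i8/i9 (st.MEM;sub.ALU) dual
  cy6 -> i10 (or.ALU) RAW+WAW r1
  cy7 -> i11 (sll.ALU) tail

ISSUED = 10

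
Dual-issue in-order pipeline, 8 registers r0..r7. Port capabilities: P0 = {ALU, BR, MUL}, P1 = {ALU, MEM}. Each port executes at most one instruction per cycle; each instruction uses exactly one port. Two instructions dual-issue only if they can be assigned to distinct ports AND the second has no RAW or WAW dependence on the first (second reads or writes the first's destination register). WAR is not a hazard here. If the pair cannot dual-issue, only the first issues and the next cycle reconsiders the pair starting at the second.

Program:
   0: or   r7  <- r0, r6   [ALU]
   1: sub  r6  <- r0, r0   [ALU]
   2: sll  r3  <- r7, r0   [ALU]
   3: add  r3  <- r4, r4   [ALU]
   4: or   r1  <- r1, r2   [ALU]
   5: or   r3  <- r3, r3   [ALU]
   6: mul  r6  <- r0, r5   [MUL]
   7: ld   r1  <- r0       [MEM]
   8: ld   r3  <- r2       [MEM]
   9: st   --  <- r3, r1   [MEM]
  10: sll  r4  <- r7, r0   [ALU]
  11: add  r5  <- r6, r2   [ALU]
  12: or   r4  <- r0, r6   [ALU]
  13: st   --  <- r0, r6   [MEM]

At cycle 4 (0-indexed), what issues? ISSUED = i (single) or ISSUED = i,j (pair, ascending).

ISSUED = 7

  cy0 -> i0/i1 (or+sub) 2-wide
  cy1 -> i2 (sll) WAW r3
  cy2 -> i3/i4 (add+or) 2-wide
  cy3 -> i5/i6 (or+mul) 2-wide
  cy4 -> i7 (ld) no-port MEM/MEM
  cy5 -> i8 (ld) no-port MEM/MEM
  cy6 -> i9/i10 (st+sll) 2-wide
  cy7 -> i11/i12 (add+or) 2-wide
  cy8 -> i13 (st) tail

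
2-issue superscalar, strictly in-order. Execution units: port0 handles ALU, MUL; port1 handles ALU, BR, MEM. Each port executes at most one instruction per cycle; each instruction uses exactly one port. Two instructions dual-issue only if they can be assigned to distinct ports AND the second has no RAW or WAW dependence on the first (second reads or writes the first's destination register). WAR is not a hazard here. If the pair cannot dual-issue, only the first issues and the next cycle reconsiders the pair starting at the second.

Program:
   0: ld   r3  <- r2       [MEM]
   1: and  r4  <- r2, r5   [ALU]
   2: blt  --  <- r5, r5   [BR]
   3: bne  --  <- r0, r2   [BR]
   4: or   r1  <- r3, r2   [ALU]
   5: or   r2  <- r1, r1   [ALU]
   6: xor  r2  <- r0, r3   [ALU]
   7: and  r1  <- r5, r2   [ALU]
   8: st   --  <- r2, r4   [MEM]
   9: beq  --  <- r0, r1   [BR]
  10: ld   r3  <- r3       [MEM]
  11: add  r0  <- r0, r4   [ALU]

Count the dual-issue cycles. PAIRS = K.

  cy0 -> i0&i1 (ld.MEM+and.ALU) pair
  cy1 -> i2 (blt.BR) no-port BR/BR
  cy2 -> i3&i4 (bne.BR+or.ALU) pair
  cy3 -> i5 (or.ALU) WAW r2
  cy4 -> i6 (xor.ALU) RAW r2
  cy5 -> i7&i8 (and.ALU+st.MEM) pair
  cy6 -> i9 (beq.BR) no-port BR/MEM
  cy7 -> i10&i11 (ld.MEM+add.ALU) pair

PAIRS = 4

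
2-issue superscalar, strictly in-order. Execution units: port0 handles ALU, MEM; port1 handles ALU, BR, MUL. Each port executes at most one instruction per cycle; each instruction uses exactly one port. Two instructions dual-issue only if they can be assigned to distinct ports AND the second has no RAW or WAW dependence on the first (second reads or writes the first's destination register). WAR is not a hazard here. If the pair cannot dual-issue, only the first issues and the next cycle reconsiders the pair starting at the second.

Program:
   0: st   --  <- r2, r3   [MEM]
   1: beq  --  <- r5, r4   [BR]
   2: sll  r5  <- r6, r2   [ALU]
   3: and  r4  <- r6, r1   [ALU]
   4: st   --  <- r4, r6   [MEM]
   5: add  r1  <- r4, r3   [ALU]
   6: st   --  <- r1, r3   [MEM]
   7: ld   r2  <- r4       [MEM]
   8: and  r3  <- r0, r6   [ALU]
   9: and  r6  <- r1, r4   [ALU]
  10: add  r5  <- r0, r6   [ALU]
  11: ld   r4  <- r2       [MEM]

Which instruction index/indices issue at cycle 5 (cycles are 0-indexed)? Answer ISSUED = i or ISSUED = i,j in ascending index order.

ISSUED = 9

c0: i0+i1 st.MEM beq.BR  pair
c1: i2+i3 sll.ALU and.ALU  pair
c2: i4+i5 st.MEM add.ALU  pair
c3: i6 st.MEM  no-port MEM/MEM
c4: i7+i8 ld.MEM and.ALU  pair
c5: i9 and.ALU  RAW r6
c6: i10+i11 add.ALU ld.MEM  pair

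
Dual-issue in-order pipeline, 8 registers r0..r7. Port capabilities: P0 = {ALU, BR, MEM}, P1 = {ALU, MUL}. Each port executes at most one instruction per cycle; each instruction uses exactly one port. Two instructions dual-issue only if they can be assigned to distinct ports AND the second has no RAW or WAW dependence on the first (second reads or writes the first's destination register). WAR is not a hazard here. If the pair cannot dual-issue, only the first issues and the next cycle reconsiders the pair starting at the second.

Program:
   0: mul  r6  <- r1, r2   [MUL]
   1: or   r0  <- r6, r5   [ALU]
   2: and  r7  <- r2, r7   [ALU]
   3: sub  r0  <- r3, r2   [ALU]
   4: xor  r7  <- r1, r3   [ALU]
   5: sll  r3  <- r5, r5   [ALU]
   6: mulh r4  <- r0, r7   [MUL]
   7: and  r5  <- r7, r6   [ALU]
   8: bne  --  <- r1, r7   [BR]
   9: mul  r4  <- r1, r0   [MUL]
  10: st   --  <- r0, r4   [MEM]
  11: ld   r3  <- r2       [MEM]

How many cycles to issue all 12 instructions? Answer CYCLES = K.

CYCLES = 8

  cy0 -> i0 (mul) RAW r6
  cy1 -> i1,i2 (or;and) dual
  cy2 -> i3,i4 (sub;xor) dual
  cy3 -> i5,i6 (sll;mulh) dual
  cy4 -> i7,i8 (and;bne) dual
  cy5 -> i9 (mul) RAW r4
  cy6 -> i10 (st) no-port MEM/MEM
  cy7 -> i11 (ld) tail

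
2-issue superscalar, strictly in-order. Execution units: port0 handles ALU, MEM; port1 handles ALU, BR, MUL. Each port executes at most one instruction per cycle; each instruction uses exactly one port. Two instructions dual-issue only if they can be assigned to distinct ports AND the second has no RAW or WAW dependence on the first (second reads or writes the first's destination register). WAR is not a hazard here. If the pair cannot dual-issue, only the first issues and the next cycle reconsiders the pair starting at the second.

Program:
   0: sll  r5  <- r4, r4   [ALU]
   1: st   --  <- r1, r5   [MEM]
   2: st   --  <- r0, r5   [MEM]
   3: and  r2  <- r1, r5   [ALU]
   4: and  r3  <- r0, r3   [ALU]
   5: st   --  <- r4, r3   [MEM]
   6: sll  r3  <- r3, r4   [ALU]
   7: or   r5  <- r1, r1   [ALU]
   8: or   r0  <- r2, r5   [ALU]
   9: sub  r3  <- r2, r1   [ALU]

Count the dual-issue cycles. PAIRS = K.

PAIRS = 3

0. sll @i0  | RAW r5
1. st @i1  | no-port MEM/MEM
2. st and @i2&i3  | dual
3. and @i4  | RAW r3
4. st sll @i5&i6  | dual
5. or @i7  | RAW r5
6. or sub @i8&i9  | dual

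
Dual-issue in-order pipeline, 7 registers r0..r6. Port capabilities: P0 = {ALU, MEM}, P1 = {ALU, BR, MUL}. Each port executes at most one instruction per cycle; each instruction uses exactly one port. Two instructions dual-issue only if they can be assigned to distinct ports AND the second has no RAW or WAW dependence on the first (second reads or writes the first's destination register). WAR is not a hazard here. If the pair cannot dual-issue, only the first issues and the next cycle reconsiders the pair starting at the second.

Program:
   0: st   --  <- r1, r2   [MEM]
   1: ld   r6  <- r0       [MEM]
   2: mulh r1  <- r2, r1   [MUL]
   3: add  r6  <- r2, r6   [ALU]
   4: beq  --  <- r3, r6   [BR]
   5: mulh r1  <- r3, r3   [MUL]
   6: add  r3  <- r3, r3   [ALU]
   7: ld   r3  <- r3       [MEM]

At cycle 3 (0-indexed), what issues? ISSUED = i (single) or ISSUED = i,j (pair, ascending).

ISSUED = 4

  cy0 -> i0 (st.MEM) no-port MEM/MEM
  cy1 -> i1&i2 (ld.MEM/mulh.MUL) 2-wide
  cy2 -> i3 (add.ALU) RAW r6
  cy3 -> i4 (beq.BR) no-port BR/MUL
  cy4 -> i5&i6 (mulh.MUL/add.ALU) 2-wide
  cy5 -> i7 (ld.MEM) tail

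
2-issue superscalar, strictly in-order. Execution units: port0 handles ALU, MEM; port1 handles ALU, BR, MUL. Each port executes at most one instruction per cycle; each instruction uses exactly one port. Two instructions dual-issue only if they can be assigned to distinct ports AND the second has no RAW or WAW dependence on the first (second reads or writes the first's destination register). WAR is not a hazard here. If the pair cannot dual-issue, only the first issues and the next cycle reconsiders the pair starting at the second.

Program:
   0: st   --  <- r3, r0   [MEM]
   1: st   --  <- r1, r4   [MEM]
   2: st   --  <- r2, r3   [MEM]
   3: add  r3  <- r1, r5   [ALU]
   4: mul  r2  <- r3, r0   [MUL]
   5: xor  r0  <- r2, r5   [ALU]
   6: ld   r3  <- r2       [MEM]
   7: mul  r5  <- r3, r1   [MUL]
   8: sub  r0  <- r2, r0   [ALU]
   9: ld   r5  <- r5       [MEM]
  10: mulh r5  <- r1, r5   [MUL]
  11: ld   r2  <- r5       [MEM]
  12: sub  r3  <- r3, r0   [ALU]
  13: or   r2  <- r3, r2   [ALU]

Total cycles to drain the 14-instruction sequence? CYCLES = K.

#0 head=0: st i0 no-port MEM/MEM
#1 head=1: st i1 no-port MEM/MEM
#2 head=2: st/add i2,i3 2-wide
#3 head=4: mul i4 RAW r2
#4 head=5: xor/ld i5,i6 2-wide
#5 head=7: mul/sub i7,i8 2-wide
#6 head=9: ld i9 RAW+WAW r5
#7 head=10: mulh i10 RAW r5
#8 head=11: ld/sub i11,i12 2-wide
#9 head=13: or i13 tail

CYCLES = 10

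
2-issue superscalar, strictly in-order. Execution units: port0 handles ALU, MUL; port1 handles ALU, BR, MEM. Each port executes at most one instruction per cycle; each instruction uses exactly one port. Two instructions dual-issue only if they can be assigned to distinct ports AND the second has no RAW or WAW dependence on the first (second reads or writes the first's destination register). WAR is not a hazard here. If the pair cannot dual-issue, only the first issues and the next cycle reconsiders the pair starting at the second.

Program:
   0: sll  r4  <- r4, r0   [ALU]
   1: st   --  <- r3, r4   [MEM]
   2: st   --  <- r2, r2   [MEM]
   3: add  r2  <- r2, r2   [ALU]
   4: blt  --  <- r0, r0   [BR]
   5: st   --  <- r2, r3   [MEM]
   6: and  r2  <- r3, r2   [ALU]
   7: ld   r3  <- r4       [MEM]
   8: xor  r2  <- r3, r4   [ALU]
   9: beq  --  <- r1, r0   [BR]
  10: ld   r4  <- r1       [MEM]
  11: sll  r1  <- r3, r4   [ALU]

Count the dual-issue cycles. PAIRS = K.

PAIRS = 3

#0 head=0: sll.ALU i0 RAW r4
#1 head=1: st.MEM i1 no-port MEM/MEM
#2 head=2: st.MEM+add.ALU i2+i3 dual
#3 head=4: blt.BR i4 no-port BR/MEM
#4 head=5: st.MEM+and.ALU i5+i6 dual
#5 head=7: ld.MEM i7 RAW r3
#6 head=8: xor.ALU+beq.BR i8+i9 dual
#7 head=10: ld.MEM i10 RAW r4
#8 head=11: sll.ALU i11 tail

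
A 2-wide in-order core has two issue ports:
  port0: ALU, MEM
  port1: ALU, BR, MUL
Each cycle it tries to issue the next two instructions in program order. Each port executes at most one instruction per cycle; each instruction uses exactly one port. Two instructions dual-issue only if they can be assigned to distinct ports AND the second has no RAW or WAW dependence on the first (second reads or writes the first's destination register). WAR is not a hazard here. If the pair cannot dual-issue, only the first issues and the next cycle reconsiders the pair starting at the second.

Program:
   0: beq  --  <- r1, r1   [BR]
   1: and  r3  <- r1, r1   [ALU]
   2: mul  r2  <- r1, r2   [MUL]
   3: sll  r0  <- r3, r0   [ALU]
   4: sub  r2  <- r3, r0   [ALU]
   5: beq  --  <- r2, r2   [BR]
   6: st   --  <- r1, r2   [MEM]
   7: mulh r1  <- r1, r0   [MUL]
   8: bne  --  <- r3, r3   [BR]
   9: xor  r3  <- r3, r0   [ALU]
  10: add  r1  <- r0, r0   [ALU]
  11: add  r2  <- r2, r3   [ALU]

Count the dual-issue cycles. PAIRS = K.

t=0 i0/i1:beq.BR+and.ALU ; dual
t=1 i2/i3:mul.MUL+sll.ALU ; dual
t=2 i4:sub.ALU ; RAW r2
t=3 i5/i6:beq.BR+st.MEM ; dual
t=4 i7:mulh.MUL ; no-port MUL/BR
t=5 i8/i9:bne.BR+xor.ALU ; dual
t=6 i10/i11:add.ALU+add.ALU ; dual

PAIRS = 5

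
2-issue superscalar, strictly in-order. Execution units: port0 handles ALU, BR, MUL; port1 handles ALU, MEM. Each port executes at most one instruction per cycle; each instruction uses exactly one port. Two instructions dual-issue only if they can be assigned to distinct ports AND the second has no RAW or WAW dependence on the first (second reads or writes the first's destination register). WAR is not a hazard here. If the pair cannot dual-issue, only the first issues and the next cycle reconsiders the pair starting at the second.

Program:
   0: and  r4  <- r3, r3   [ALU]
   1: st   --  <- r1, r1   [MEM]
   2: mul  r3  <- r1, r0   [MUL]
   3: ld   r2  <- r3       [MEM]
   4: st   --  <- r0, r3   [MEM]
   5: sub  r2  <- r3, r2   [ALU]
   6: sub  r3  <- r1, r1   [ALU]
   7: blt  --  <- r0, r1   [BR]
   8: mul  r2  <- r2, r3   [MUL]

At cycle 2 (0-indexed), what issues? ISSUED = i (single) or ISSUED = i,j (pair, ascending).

t=0 i0&i1:and/st ; pair
t=1 i2:mul ; RAW r3
t=2 i3:ld ; no-port MEM/MEM
t=3 i4&i5:st/sub ; pair
t=4 i6&i7:sub/blt ; pair
t=5 i8:mul ; tail

ISSUED = 3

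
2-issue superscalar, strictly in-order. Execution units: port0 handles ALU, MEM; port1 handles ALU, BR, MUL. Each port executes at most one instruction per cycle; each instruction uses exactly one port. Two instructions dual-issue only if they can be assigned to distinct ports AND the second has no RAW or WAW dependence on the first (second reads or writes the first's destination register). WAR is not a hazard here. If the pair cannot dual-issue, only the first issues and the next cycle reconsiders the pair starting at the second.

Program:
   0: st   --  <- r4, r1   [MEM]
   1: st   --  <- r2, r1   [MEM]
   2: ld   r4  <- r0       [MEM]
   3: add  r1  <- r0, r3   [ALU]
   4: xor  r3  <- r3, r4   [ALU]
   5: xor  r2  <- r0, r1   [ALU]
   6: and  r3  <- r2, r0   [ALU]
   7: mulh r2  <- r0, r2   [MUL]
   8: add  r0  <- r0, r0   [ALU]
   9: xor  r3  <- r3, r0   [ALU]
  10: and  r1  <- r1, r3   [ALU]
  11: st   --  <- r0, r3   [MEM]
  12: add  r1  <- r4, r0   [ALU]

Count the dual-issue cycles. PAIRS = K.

PAIRS = 4

0. st @i0  | no-port MEM/MEM
1. st @i1  | no-port MEM/MEM
2. ld;add @i2+i3  | pair
3. xor;xor @i4+i5  | pair
4. and;mulh @i6+i7  | pair
5. add @i8  | RAW r0
6. xor @i9  | RAW r3
7. and;st @i10+i11  | pair
8. add @i12  | tail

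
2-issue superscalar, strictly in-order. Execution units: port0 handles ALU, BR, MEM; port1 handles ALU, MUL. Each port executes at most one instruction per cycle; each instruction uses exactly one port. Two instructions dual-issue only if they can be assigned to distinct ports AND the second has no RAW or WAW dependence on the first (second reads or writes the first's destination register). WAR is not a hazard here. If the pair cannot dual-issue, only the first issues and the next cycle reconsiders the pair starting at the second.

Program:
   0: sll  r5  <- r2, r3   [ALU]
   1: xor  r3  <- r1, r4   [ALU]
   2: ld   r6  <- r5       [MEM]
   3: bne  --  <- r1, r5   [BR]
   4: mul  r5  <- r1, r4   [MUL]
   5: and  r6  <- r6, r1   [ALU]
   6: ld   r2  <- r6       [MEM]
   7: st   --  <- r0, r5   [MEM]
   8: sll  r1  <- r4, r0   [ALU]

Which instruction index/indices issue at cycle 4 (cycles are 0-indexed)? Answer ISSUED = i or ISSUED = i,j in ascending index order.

ISSUED = 6

#0 head=0: sll.ALU/xor.ALU i0+i1 dual
#1 head=2: ld.MEM i2 no-port MEM/BR
#2 head=3: bne.BR/mul.MUL i3+i4 dual
#3 head=5: and.ALU i5 RAW r6
#4 head=6: ld.MEM i6 no-port MEM/MEM
#5 head=7: st.MEM/sll.ALU i7+i8 dual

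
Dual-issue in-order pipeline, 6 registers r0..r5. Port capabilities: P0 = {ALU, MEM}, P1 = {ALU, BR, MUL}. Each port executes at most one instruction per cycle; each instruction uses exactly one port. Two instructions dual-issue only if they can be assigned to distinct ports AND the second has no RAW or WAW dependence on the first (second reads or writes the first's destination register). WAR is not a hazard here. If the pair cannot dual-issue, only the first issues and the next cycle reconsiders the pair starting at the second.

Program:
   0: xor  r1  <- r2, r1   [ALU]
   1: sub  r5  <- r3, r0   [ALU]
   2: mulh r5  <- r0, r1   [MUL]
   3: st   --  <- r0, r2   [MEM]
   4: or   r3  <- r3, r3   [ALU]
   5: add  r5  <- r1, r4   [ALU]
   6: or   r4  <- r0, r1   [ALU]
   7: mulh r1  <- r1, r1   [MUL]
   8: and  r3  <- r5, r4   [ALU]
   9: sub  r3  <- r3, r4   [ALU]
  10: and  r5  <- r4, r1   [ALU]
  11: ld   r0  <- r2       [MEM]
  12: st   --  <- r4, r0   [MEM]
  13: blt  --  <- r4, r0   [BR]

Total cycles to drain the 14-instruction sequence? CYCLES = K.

t=0 i0/i1:xor;sub ; dual
t=1 i2/i3:mulh;st ; dual
t=2 i4/i5:or;add ; dual
t=3 i6/i7:or;mulh ; dual
t=4 i8:and ; RAW+WAW r3
t=5 i9/i10:sub;and ; dual
t=6 i11:ld ; no-port MEM/MEM
t=7 i12/i13:st;blt ; dual

CYCLES = 8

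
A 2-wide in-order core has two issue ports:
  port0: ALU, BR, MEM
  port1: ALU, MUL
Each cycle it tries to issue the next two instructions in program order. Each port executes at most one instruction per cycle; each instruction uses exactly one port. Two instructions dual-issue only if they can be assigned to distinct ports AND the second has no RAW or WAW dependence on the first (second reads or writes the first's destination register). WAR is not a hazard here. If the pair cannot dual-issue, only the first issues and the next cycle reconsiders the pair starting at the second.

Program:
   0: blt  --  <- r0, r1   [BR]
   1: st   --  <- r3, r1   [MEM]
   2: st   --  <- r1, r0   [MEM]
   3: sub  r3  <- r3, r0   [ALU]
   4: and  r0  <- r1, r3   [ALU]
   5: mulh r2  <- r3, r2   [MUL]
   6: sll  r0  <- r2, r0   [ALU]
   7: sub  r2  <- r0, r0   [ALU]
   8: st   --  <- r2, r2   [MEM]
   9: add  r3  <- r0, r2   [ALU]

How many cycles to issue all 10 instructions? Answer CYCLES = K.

[0] i0  blt  -- no-port BR/MEM
[1] i1  st  -- no-port MEM/MEM
[2] i2/i3  st/sub  -- pair
[3] i4/i5  and/mulh  -- pair
[4] i6  sll  -- RAW r0
[5] i7  sub  -- RAW r2
[6] i8/i9  st/add  -- pair

CYCLES = 7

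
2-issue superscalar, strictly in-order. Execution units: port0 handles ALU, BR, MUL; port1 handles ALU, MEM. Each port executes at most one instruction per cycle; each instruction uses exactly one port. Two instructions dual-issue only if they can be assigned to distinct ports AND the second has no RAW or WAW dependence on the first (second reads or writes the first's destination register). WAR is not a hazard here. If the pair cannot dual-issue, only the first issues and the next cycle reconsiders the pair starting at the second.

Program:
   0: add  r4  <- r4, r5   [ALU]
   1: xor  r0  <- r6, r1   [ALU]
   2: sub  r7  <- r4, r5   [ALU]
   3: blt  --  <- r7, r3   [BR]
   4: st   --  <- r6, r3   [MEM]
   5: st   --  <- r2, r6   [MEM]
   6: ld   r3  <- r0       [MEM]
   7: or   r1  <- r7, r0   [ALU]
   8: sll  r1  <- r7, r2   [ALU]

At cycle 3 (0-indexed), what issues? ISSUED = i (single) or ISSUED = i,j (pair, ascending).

#0 head=0: add+xor i0+i1 2-wide
#1 head=2: sub i2 RAW r7
#2 head=3: blt+st i3+i4 2-wide
#3 head=5: st i5 no-port MEM/MEM
#4 head=6: ld+or i6+i7 2-wide
#5 head=8: sll i8 tail

ISSUED = 5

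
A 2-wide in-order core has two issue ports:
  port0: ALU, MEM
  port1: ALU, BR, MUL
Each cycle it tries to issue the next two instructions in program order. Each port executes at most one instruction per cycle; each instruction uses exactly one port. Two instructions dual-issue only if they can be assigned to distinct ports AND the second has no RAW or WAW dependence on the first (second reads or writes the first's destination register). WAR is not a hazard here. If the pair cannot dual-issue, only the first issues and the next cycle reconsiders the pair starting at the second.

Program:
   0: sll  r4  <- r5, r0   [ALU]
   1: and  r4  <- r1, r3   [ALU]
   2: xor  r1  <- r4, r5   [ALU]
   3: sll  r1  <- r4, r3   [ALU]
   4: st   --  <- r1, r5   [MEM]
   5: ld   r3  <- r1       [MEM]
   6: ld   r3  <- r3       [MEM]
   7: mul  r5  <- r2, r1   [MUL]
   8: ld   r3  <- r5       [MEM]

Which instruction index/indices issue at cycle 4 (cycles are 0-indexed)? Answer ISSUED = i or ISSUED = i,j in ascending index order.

#0 head=0: sll i0 WAW r4
#1 head=1: and i1 RAW r4
#2 head=2: xor i2 WAW r1
#3 head=3: sll i3 RAW r1
#4 head=4: st i4 no-port MEM/MEM
#5 head=5: ld i5 no-port MEM/MEM
#6 head=6: ld;mul i6,i7 pair
#7 head=8: ld i8 tail

ISSUED = 4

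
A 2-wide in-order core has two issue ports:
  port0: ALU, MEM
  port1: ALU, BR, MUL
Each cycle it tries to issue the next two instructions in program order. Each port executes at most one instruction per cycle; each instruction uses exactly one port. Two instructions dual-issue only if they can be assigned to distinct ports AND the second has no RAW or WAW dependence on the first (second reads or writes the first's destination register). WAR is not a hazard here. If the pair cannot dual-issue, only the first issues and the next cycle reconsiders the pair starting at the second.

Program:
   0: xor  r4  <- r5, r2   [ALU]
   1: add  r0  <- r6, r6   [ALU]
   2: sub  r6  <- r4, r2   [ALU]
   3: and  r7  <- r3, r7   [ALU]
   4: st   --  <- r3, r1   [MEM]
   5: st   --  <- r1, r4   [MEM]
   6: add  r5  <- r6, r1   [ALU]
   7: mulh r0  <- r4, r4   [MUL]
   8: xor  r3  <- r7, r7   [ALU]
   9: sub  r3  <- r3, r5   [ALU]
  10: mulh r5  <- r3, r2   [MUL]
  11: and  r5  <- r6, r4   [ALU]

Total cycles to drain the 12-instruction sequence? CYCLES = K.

#0 head=0: xor.ALU;add.ALU i0,i1 dual
#1 head=2: sub.ALU;and.ALU i2,i3 dual
#2 head=4: st.MEM i4 no-port MEM/MEM
#3 head=5: st.MEM;add.ALU i5,i6 dual
#4 head=7: mulh.MUL;xor.ALU i7,i8 dual
#5 head=9: sub.ALU i9 RAW r3
#6 head=10: mulh.MUL i10 WAW r5
#7 head=11: and.ALU i11 tail

CYCLES = 8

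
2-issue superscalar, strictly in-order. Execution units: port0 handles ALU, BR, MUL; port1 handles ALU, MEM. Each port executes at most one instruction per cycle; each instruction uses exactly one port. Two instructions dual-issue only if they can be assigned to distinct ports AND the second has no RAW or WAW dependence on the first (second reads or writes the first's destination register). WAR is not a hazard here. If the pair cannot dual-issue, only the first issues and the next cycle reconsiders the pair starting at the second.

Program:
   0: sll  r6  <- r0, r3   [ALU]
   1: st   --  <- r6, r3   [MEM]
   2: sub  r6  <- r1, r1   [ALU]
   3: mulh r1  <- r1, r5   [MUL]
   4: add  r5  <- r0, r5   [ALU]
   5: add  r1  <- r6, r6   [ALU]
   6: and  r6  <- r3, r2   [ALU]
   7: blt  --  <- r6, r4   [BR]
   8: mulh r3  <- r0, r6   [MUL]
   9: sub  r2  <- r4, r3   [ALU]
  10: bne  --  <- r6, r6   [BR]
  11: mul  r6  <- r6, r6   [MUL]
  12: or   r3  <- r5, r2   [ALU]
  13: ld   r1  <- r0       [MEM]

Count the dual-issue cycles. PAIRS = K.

PAIRS = 5

t=0 i0:sll ; RAW r6
t=1 i1&i2:st/sub ; dual
t=2 i3&i4:mulh/add ; dual
t=3 i5&i6:add/and ; dual
t=4 i7:blt ; no-port BR/MUL
t=5 i8:mulh ; RAW r3
t=6 i9&i10:sub/bne ; dual
t=7 i11&i12:mul/or ; dual
t=8 i13:ld ; tail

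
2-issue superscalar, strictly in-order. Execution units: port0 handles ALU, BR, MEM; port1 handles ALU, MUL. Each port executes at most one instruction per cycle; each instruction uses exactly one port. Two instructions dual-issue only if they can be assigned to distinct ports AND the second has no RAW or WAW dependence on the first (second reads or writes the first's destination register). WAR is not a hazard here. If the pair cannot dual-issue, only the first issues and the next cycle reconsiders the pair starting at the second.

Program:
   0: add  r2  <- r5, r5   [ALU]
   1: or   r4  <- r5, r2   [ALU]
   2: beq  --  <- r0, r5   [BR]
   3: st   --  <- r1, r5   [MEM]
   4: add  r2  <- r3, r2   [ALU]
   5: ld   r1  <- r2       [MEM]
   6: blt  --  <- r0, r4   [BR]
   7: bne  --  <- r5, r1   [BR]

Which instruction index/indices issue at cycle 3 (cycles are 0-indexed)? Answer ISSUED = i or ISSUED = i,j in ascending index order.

c0: i0 add  RAW r2
c1: i1/i2 or/beq  dual
c2: i3/i4 st/add  dual
c3: i5 ld  no-port MEM/BR
c4: i6 blt  no-port BR/BR
c5: i7 bne  tail

ISSUED = 5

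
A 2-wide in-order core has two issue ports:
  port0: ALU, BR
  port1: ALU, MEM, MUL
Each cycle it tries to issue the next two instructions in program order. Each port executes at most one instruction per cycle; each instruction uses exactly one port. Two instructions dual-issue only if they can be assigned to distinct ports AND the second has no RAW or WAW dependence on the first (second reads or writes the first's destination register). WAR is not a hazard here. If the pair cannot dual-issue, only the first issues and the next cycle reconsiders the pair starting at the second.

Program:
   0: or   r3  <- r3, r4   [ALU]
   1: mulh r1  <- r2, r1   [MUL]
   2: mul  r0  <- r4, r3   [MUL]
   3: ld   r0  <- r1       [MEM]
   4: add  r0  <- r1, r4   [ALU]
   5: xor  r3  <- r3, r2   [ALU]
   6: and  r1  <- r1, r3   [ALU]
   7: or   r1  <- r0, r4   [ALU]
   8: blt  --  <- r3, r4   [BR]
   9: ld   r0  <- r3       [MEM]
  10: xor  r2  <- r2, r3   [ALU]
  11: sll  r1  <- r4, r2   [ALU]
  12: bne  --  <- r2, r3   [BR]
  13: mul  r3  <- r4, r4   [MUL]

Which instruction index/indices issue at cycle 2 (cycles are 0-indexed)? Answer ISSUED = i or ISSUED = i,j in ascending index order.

ISSUED = 3

  cy0 -> i0+i1 (or+mulh) pair
  cy1 -> i2 (mul) no-port MUL/MEM
  cy2 -> i3 (ld) WAW r0
  cy3 -> i4+i5 (add+xor) pair
  cy4 -> i6 (and) WAW r1
  cy5 -> i7+i8 (or+blt) pair
  cy6 -> i9+i10 (ld+xor) pair
  cy7 -> i11+i12 (sll+bne) pair
  cy8 -> i13 (mul) tail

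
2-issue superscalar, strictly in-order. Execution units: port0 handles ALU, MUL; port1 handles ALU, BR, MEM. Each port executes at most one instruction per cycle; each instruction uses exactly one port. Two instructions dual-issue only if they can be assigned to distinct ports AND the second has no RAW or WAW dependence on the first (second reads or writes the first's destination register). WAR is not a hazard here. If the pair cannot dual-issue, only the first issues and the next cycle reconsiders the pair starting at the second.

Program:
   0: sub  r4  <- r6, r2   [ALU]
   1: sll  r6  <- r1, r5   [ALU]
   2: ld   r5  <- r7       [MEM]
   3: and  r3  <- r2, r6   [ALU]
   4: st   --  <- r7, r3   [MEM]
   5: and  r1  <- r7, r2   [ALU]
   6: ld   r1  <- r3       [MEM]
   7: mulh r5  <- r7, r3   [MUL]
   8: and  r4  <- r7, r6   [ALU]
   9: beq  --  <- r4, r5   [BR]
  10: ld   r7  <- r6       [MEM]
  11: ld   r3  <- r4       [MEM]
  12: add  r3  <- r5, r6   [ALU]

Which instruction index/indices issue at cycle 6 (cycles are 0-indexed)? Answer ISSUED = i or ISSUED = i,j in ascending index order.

[0] i0/i1  sub.ALU+sll.ALU  -- 2-wide
[1] i2/i3  ld.MEM+and.ALU  -- 2-wide
[2] i4/i5  st.MEM+and.ALU  -- 2-wide
[3] i6/i7  ld.MEM+mulh.MUL  -- 2-wide
[4] i8  and.ALU  -- RAW r4
[5] i9  beq.BR  -- no-port BR/MEM
[6] i10  ld.MEM  -- no-port MEM/MEM
[7] i11  ld.MEM  -- WAW r3
[8] i12  add.ALU  -- tail

ISSUED = 10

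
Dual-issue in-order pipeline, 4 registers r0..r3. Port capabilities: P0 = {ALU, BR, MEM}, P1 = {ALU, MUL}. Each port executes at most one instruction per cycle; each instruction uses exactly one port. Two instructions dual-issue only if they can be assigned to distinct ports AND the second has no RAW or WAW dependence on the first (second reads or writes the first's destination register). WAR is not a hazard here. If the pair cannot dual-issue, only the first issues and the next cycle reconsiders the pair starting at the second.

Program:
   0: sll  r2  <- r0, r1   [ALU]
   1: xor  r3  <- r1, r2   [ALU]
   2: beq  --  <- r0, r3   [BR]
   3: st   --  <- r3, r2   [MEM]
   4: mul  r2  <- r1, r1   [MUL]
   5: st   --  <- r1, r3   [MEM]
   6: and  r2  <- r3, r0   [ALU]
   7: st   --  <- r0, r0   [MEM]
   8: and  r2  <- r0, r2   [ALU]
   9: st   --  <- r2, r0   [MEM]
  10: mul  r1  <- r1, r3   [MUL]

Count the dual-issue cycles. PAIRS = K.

PAIRS = 4

t=0 i0:sll ; RAW r2
t=1 i1:xor ; RAW r3
t=2 i2:beq ; no-port BR/MEM
t=3 i3,i4:st mul ; 2-wide
t=4 i5,i6:st and ; 2-wide
t=5 i7,i8:st and ; 2-wide
t=6 i9,i10:st mul ; 2-wide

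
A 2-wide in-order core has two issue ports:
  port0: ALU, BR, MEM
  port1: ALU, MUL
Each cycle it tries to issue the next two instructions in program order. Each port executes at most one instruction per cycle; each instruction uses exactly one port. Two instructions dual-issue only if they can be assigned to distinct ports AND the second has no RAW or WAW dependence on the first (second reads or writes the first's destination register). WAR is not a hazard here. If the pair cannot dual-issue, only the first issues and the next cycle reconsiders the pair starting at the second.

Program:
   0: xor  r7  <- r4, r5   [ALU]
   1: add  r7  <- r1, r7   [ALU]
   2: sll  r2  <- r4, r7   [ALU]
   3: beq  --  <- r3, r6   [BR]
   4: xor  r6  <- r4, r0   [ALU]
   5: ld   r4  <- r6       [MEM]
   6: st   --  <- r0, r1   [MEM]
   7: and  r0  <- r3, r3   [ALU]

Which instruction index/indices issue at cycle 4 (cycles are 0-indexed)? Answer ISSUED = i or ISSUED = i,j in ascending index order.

0. xor.ALU @i0  | RAW+WAW r7
1. add.ALU @i1  | RAW r7
2. sll.ALU+beq.BR @i2/i3  | pair
3. xor.ALU @i4  | RAW r6
4. ld.MEM @i5  | no-port MEM/MEM
5. st.MEM+and.ALU @i6/i7  | pair

ISSUED = 5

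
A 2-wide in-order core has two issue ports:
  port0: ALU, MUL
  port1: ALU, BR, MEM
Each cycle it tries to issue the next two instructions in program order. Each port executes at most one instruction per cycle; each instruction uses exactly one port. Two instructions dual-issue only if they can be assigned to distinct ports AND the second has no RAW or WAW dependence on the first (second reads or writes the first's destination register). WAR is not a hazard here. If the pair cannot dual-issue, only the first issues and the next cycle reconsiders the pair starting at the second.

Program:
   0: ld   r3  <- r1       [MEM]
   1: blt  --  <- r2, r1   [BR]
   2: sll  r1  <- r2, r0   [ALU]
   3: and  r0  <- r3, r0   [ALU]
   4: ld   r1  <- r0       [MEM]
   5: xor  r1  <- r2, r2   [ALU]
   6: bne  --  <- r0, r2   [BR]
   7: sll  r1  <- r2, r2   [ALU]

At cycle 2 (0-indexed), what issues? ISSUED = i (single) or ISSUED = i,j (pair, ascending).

0. ld.MEM @i0  | no-port MEM/BR
1. blt.BR+sll.ALU @i1/i2  | pair
2. and.ALU @i3  | RAW r0
3. ld.MEM @i4  | WAW r1
4. xor.ALU+bne.BR @i5/i6  | pair
5. sll.ALU @i7  | tail

ISSUED = 3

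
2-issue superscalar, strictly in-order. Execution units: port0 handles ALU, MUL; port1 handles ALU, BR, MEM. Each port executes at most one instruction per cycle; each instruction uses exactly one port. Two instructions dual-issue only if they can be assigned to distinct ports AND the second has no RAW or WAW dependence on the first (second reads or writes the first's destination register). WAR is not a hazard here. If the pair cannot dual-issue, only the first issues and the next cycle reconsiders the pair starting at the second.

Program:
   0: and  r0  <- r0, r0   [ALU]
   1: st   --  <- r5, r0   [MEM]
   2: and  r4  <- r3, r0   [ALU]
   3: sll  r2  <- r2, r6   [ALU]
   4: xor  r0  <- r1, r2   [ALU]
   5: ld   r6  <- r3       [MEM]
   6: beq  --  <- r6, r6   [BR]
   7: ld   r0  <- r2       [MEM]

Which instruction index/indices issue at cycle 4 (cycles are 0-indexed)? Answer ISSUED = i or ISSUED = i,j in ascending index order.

#0 head=0: and i0 RAW r0
#1 head=1: st and i1+i2 pair
#2 head=3: sll i3 RAW r2
#3 head=4: xor ld i4+i5 pair
#4 head=6: beq i6 no-port BR/MEM
#5 head=7: ld i7 tail

ISSUED = 6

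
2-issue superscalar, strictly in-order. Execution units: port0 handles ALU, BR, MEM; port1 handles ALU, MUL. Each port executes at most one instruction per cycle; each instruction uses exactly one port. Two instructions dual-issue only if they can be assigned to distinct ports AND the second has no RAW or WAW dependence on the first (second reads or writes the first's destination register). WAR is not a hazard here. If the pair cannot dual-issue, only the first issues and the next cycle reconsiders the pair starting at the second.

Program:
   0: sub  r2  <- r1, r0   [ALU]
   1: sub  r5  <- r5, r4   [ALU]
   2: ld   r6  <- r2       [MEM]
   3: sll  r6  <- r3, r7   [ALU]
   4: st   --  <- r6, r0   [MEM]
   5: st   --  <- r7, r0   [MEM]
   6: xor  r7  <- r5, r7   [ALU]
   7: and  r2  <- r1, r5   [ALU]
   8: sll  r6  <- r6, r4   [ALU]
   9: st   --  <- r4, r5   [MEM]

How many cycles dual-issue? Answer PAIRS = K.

c0: i0&i1 sub;sub  dual
c1: i2 ld  WAW r6
c2: i3 sll  RAW r6
c3: i4 st  no-port MEM/MEM
c4: i5&i6 st;xor  dual
c5: i7&i8 and;sll  dual
c6: i9 st  tail

PAIRS = 3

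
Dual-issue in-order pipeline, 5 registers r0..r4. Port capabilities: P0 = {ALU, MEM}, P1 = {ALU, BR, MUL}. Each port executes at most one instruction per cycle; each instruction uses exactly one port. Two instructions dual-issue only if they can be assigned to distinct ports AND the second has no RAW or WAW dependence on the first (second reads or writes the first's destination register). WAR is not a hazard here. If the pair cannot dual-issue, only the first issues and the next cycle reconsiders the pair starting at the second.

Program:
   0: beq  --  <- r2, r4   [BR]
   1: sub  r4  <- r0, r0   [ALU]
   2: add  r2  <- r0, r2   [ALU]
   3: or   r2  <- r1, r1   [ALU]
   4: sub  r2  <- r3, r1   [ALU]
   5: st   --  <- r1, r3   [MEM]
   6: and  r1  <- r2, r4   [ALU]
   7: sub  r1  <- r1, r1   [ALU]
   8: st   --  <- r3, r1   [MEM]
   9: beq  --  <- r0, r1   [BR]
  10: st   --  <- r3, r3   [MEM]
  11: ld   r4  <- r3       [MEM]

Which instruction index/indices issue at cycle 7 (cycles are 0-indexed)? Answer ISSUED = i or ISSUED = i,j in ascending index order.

[0] i0,i1  beq+sub  -- pair
[1] i2  add  -- WAW r2
[2] i3  or  -- WAW r2
[3] i4,i5  sub+st  -- pair
[4] i6  and  -- RAW+WAW r1
[5] i7  sub  -- RAW r1
[6] i8,i9  st+beq  -- pair
[7] i10  st  -- no-port MEM/MEM
[8] i11  ld  -- tail

ISSUED = 10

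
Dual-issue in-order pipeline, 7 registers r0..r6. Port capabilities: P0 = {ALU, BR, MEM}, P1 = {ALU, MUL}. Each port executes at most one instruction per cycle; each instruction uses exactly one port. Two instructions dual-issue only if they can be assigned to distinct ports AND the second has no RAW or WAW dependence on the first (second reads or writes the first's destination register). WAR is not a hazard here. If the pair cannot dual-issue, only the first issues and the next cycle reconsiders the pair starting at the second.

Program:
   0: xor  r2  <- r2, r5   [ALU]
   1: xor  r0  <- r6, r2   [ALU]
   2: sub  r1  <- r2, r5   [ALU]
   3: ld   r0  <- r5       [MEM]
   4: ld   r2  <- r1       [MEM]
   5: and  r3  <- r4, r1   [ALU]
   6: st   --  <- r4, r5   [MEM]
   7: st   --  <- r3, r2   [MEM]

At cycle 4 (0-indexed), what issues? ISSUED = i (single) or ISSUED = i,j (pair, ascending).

ISSUED = 6

t=0 i0:xor ; RAW r2
t=1 i1,i2:xor/sub ; dual
t=2 i3:ld ; no-port MEM/MEM
t=3 i4,i5:ld/and ; dual
t=4 i6:st ; no-port MEM/MEM
t=5 i7:st ; tail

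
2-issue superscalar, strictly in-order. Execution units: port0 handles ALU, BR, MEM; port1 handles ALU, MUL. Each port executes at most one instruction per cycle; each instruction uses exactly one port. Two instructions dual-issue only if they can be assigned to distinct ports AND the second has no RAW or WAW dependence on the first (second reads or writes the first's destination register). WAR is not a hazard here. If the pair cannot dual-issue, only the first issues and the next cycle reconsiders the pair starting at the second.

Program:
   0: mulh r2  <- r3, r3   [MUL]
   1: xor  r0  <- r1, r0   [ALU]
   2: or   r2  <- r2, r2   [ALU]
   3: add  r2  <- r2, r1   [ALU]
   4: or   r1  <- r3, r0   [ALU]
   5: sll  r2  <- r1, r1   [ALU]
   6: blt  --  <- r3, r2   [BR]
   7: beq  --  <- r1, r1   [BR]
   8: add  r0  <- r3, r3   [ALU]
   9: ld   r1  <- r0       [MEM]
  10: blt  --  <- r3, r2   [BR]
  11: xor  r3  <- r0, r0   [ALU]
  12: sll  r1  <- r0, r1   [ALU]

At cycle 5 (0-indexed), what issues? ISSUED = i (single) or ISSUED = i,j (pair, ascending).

c0: i0,i1 mulh.MUL+xor.ALU  pair
c1: i2 or.ALU  RAW+WAW r2
c2: i3,i4 add.ALU+or.ALU  pair
c3: i5 sll.ALU  RAW r2
c4: i6 blt.BR  no-port BR/BR
c5: i7,i8 beq.BR+add.ALU  pair
c6: i9 ld.MEM  no-port MEM/BR
c7: i10,i11 blt.BR+xor.ALU  pair
c8: i12 sll.ALU  tail

ISSUED = 7,8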